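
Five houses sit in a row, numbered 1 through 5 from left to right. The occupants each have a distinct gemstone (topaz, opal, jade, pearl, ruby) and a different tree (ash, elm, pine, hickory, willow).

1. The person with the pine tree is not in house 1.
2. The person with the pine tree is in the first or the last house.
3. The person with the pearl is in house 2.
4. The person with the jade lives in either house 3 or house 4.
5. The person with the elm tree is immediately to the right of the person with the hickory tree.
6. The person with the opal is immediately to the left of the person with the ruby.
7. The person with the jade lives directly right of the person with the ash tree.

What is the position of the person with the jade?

3

Clue 2 places the person with the pine tree in house 5.
Clue 3 places the person with the pearl in house 2.
That leaves topaz as the gemstone for house 1.
That leaves ruby as the gemstone for house 5.
Clue 6: the person with the opal is in house 4.
That leaves jade as the gemstone for house 3.
Clue 7: the person with the ash tree is in house 2.
From clue 5, the person with the elm tree must be in house 4.
Clue 5 places the person with the hickory tree in house 3.
House 1 tree: only willow fits.
So: house 1 = topaz/willow, house 2 = pearl/ash, house 3 = jade/hickory, house 4 = opal/elm, house 5 = ruby/pine.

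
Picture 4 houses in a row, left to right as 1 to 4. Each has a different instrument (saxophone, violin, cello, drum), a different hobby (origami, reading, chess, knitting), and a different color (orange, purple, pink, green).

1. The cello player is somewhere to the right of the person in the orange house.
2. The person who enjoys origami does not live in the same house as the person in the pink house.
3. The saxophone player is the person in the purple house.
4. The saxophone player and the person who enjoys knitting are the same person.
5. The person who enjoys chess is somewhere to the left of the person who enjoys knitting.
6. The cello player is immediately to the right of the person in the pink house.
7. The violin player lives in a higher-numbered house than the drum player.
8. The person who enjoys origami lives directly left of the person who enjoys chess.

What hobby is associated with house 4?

That leaves drum as the instrument for house 1.
The saxophone player is narrowed to house 3 or 4; consider each.
Placing it in house 3 leads to a contradiction, so it's in house 4.
By clue 3, the person in the purple house is in house 4.
The person who enjoys knitting is in house 4 (clue 4).
That leaves green as the color for house 3.
The cello player is narrowed to house 2 or 3; consider each.
Placing it in house 2 leads to a contradiction, so it's in house 3.
The person in the pink house is in house 2 (clue 6).
House 2's instrument must be violin (nothing else left).
That leaves orange as the color for house 1.
The person who enjoys origami is in house 1 (clue 2).
Clue 8 places the person who enjoys chess in house 2.
That leaves reading as the hobby for house 3.
So: house 1 = drum/origami/orange, house 2 = violin/chess/pink, house 3 = cello/reading/green, house 4 = saxophone/knitting/purple.

knitting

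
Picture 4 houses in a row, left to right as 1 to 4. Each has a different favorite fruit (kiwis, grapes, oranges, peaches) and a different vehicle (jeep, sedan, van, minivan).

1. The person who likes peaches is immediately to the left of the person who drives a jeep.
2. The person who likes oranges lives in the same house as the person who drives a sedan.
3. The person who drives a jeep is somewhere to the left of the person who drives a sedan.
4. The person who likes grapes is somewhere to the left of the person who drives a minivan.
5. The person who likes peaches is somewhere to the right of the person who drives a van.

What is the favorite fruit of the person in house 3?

kiwis

That leaves van as the vehicle for house 1.
From clue 1, the person who likes peaches must be in house 2.
By clue 1, the person who drives a jeep is in house 3.
From clue 3, the person who drives a sedan must be in house 4.
The only vehicle still possible for house 2 is minivan.
From clue 2, the person who likes oranges must be in house 4.
Clue 4 places the person who likes grapes in house 1.
That leaves kiwis as the favorite fruit for house 3.
So: house 1 = grapes/van, house 2 = peaches/minivan, house 3 = kiwis/jeep, house 4 = oranges/sedan.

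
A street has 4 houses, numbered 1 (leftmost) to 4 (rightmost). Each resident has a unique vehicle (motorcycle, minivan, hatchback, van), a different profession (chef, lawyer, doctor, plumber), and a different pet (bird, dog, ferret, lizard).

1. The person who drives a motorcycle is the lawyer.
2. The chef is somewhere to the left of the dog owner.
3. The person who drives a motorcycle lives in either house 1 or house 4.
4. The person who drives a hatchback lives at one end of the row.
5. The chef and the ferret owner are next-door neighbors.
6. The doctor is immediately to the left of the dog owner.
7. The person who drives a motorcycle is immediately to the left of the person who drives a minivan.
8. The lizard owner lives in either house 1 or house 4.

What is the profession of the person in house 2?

chef

By clue 7, the person who drives a motorcycle is in house 1.
Clue 7 places the person who drives a minivan in house 2.
House 3's vehicle must be van (nothing else left).
So house 4 gets hatchback for vehicle.
The lawyer is in house 1 (clue 1).
That leaves plumber as the profession for house 4.
The chef is narrowed to house 2 or 3; consider each.
Placing it in house 3 leads to a contradiction, so it's in house 2.
House 3's profession must be doctor (nothing else left).
So house 2 gets bird for pet.
The dog owner is in house 4 (clue 6).
House 1's pet must be lizard (nothing else left).
House 3 pet: only ferret fits.
So: house 1 = motorcycle/lawyer/lizard, house 2 = minivan/chef/bird, house 3 = van/doctor/ferret, house 4 = hatchback/plumber/dog.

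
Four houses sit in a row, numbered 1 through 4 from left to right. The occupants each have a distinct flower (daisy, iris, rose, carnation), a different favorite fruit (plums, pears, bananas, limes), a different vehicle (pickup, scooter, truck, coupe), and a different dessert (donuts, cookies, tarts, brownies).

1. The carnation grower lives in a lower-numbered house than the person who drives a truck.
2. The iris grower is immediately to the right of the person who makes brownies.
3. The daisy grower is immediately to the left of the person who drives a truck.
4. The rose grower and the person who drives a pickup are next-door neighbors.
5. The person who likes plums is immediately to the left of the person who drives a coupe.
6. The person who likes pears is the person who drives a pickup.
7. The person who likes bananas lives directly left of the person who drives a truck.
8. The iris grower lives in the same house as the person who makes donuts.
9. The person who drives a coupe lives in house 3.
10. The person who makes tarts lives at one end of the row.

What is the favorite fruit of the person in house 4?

By clue 9, the person who drives a coupe is in house 3.
By clue 5, the person who likes plums is in house 2.
House 4 flower: only iris fits.
The person who makes brownies is in house 3 (clue 2).
By clue 8, the person who makes donuts is in house 4.
The only dessert still possible for house 1 is tarts.
The only dessert still possible for house 2 is cookies.
The daisy grower is narrowed to house 1 or 3; consider each.
Placing it in house 1 leads to a contradiction, so it's in house 3.
The person who drives a truck is in house 4 (clue 3).
From clue 7, the person who likes bananas must be in house 3.
That leaves carnation as the flower for house 1.
The only flower still possible for house 2 is rose.
That leaves scooter as the vehicle for house 2.
From clue 6, the person who likes pears must be in house 1.
House 4 favorite fruit: only limes fits.
The only vehicle still possible for house 1 is pickup.
So: house 1 = carnation/pears/pickup/tarts, house 2 = rose/plums/scooter/cookies, house 3 = daisy/bananas/coupe/brownies, house 4 = iris/limes/truck/donuts.

limes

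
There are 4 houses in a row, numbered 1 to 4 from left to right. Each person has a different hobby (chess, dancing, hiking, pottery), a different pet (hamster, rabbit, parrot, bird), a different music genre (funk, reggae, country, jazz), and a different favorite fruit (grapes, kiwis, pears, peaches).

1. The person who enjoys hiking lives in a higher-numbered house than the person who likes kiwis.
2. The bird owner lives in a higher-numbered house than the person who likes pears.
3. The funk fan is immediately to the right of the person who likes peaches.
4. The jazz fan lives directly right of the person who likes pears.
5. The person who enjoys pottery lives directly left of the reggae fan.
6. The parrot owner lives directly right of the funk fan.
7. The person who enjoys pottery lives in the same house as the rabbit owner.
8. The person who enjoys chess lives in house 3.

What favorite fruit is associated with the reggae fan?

pears

By clue 8, the person who enjoys chess is in house 3.
So house 1 gets country for music genre.
That leaves grapes as the favorite fruit for house 4.
House 4 music genre: only jazz fits.
From clue 4, the person who likes pears must be in house 3.
Clue 2 places the bird owner in house 4.
Clue 6: the funk fan is in house 2.
So house 3 gets parrot for pet.
That leaves reggae as the music genre for house 3.
Clue 3 places the person who likes peaches in house 1.
By clue 5, the person who enjoys pottery is in house 2.
The rabbit owner is in house 2 (clue 7).
So house 1 gets dancing for hobby.
That leaves hiking as the hobby for house 4.
The only pet still possible for house 1 is hamster.
That leaves kiwis as the favorite fruit for house 2.
So: house 1 = dancing/hamster/country/peaches, house 2 = pottery/rabbit/funk/kiwis, house 3 = chess/parrot/reggae/pears, house 4 = hiking/bird/jazz/grapes.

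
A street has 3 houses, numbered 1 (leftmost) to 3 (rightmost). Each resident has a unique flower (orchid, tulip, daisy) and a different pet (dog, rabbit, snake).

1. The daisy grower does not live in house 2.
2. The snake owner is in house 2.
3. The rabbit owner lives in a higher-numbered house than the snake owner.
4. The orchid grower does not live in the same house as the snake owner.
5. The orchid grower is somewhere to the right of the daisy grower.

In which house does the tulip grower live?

From clue 2, the snake owner must be in house 2.
By clue 3, the rabbit owner is in house 3.
The orchid grower is in house 3 (clue 5).
From clue 5, the daisy grower must be in house 1.
That leaves tulip as the flower for house 2.
The only pet still possible for house 1 is dog.
So: house 1 = daisy/dog, house 2 = tulip/snake, house 3 = orchid/rabbit.

2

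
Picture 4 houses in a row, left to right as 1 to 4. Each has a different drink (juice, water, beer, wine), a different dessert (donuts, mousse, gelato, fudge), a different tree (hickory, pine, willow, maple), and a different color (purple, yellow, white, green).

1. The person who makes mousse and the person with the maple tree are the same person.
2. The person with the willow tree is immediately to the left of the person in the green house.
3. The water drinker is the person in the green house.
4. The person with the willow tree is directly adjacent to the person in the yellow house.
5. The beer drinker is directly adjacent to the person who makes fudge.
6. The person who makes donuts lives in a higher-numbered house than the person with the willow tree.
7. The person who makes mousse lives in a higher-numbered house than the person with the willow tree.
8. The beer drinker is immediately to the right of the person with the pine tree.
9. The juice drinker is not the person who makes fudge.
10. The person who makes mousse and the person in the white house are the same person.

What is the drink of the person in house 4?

The beer drinker is narrowed to house 2 or 3 or 4; consider each.
Placing it in house 3 and house 4 leads to a contradiction, so it's in house 2.
By clue 8, the person with the pine tree is in house 1.
House 2's dessert must be gelato (nothing else left).
So house 1 gets fudge for dessert.
House 1's drink must be wine (nothing else left).
The juice drinker is narrowed to house 3 or 4; consider each.
Placing it in house 3 leads to a contradiction, so it's in house 4.
So house 3 gets water for drink.
Clue 3 places the person in the green house in house 3.
Clue 2: the person with the willow tree is in house 2.
The person in the yellow house is in house 1 (clue 4).
By clue 10, the person who makes mousse is in house 4.
House 3's dessert must be donuts (nothing else left).
That leaves purple as the color for house 2.
House 4 color: only white fits.
Clue 1: the person with the maple tree is in house 4.
That leaves hickory as the tree for house 3.
So: house 1 = wine/fudge/pine/yellow, house 2 = beer/gelato/willow/purple, house 3 = water/donuts/hickory/green, house 4 = juice/mousse/maple/white.

juice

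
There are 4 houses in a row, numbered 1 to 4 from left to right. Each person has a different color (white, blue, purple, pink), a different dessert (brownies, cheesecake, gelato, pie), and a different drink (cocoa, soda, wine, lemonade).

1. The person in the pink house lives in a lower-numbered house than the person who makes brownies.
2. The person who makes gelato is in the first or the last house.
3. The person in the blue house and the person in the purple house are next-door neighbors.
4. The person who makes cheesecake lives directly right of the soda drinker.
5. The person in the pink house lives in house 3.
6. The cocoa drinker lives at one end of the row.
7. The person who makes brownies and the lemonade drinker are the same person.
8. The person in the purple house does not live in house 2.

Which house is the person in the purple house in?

1

From clue 5, the person in the pink house must be in house 3.
The person who makes brownies is in house 4 (clue 1).
By clue 3, the person in the blue house is in house 2.
Clue 3: the person in the purple house is in house 1.
Clue 7: the lemonade drinker is in house 4.
House 4 color: only white fits.
That leaves gelato as the dessert for house 1.
House 1's drink must be cocoa (nothing else left).
House 2 drink: only soda fits.
So house 3 gets wine for drink.
Clue 4: the person who makes cheesecake is in house 3.
House 2 dessert: only pie fits.
So: house 1 = purple/gelato/cocoa, house 2 = blue/pie/soda, house 3 = pink/cheesecake/wine, house 4 = white/brownies/lemonade.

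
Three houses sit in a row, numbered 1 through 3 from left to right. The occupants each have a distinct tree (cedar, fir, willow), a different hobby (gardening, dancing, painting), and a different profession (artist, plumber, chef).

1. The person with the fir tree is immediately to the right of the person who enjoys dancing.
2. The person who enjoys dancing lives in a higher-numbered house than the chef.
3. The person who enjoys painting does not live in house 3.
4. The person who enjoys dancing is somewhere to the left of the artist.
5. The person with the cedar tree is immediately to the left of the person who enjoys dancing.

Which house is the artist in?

The person who enjoys dancing is in house 2 (clue 2).
The chef is in house 1 (clue 2).
By clue 4, the artist is in house 3.
From clue 5, the person with the cedar tree must be in house 1.
That leaves painting as the hobby for house 1.
So house 3 gets gardening for hobby.
The only profession still possible for house 2 is plumber.
The person with the fir tree is in house 3 (clue 1).
House 2 tree: only willow fits.
So: house 1 = cedar/painting/chef, house 2 = willow/dancing/plumber, house 3 = fir/gardening/artist.

3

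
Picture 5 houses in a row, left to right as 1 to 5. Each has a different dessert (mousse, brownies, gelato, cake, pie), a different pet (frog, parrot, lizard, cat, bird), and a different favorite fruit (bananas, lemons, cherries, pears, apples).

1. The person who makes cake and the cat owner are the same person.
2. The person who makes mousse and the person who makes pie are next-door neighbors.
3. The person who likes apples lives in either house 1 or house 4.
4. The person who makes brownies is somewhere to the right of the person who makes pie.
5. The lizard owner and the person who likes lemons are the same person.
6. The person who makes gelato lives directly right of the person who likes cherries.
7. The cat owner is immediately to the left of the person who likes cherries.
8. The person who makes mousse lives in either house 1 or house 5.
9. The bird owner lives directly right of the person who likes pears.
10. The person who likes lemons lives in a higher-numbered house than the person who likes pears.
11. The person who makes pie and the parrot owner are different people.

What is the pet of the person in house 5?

The person who makes mousse is narrowed to house 1 or 5; consider each.
Placing it in house 5 leads to a contradiction, so it's in house 1.
Clue 2 places the person who makes pie in house 2.
Clue 1 places the cat owner in house 3.
The person who likes cherries is in house 4 (clue 7).
The only dessert still possible for house 3 is cake.
So house 1 gets apples for favorite fruit.
By clue 6, the person who makes gelato is in house 5.
From clue 9, the bird owner must be in house 4.
From clue 9, the person who likes pears must be in house 3.
The person who likes lemons is in house 5 (clue 10).
House 4's dessert must be brownies (nothing else left).
So house 2 gets bananas for favorite fruit.
From clue 5, the lizard owner must be in house 5.
That leaves frog as the pet for house 2.
The only pet still possible for house 1 is parrot.
So: house 1 = mousse/parrot/apples, house 2 = pie/frog/bananas, house 3 = cake/cat/pears, house 4 = brownies/bird/cherries, house 5 = gelato/lizard/lemons.

lizard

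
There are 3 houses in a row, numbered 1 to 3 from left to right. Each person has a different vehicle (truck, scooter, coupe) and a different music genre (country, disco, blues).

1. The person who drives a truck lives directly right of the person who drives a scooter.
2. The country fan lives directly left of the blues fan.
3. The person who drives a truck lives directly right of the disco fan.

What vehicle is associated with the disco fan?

scooter

House 3's music genre must be blues (nothing else left).
Clue 2 places the country fan in house 2.
The only music genre still possible for house 1 is disco.
The person who drives a truck is in house 2 (clue 3).
So house 1 gets scooter for vehicle.
House 3's vehicle must be coupe (nothing else left).
So: house 1 = scooter/disco, house 2 = truck/country, house 3 = coupe/blues.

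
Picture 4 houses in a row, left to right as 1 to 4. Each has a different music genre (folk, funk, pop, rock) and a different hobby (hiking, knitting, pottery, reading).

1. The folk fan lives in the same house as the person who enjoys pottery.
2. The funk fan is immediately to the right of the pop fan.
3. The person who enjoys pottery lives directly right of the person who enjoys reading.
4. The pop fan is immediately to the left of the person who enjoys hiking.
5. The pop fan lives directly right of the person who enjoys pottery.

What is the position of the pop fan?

Clue 5 places the pop fan in house 3.
Clue 5 places the person who enjoys pottery in house 2.
Clue 1 places the folk fan in house 2.
Clue 2: the funk fan is in house 4.
The person who enjoys reading is in house 1 (clue 3).
From clue 4, the person who enjoys hiking must be in house 4.
That leaves rock as the music genre for house 1.
That leaves knitting as the hobby for house 3.
So: house 1 = rock/reading, house 2 = folk/pottery, house 3 = pop/knitting, house 4 = funk/hiking.

3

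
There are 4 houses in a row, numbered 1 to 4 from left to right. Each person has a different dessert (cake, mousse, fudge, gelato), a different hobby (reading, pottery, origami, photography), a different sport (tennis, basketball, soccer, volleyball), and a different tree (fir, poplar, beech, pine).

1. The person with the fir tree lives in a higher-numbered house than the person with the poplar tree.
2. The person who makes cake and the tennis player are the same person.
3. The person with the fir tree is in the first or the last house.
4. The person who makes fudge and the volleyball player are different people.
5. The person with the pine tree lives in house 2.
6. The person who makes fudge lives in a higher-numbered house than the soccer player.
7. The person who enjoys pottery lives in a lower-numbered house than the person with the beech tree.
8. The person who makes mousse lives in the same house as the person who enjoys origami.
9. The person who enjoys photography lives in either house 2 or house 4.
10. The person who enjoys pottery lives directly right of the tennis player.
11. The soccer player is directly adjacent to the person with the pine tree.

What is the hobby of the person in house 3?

origami

The person with the fir tree is in house 4 (clue 3).
By clue 5, the person with the pine tree is in house 2.
The only tree still possible for house 1 is poplar.
House 3's tree must be beech (nothing else left).
From clue 7, the person who enjoys pottery must be in house 2.
The tennis player is in house 1 (clue 10).
The only hobby still possible for house 4 is photography.
That leaves soccer as the sport for house 3.
By clue 2, the person who makes cake is in house 1.
Clue 6 places the person who makes fudge in house 4.
That leaves gelato as the dessert for house 2.
House 3's dessert must be mousse (nothing else left).
Clue 4 places the volleyball player in house 2.
Clue 8 places the person who enjoys origami in house 3.
So house 1 gets reading for hobby.
That leaves basketball as the sport for house 4.
So: house 1 = cake/reading/tennis/poplar, house 2 = gelato/pottery/volleyball/pine, house 3 = mousse/origami/soccer/beech, house 4 = fudge/photography/basketball/fir.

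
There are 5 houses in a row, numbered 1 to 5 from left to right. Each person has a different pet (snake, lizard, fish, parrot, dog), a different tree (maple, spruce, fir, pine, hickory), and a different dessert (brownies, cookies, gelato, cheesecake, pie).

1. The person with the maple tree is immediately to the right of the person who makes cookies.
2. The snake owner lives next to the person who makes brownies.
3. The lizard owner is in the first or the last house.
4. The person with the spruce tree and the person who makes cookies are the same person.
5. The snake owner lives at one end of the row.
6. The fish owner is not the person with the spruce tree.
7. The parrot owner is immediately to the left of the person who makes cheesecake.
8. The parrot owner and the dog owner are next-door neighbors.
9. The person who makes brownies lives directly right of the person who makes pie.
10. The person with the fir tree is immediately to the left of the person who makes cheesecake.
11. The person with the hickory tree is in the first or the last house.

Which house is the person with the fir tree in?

4

The lizard owner is narrowed to house 1 or 5; consider each.
Placing it in house 5 leads to a contradiction, so it's in house 1.
The person who makes brownies is in house 4 (clue 2).
The person who makes pie is in house 3 (clue 9).
That leaves snake as the pet for house 5.
The parrot owner is in house 4 (clue 7).
Clue 8 places the dog owner in house 3.
By clue 10, the person with the fir tree is in house 4.
House 2's pet must be fish (nothing else left).
House 5 dessert: only cheesecake fits.
From clue 6, the person with the spruce tree must be in house 1.
That leaves hickory as the tree for house 5.
From clue 4, the person who makes cookies must be in house 1.
The only dessert still possible for house 2 is gelato.
Clue 1 places the person with the maple tree in house 2.
The only tree still possible for house 3 is pine.
So: house 1 = lizard/spruce/cookies, house 2 = fish/maple/gelato, house 3 = dog/pine/pie, house 4 = parrot/fir/brownies, house 5 = snake/hickory/cheesecake.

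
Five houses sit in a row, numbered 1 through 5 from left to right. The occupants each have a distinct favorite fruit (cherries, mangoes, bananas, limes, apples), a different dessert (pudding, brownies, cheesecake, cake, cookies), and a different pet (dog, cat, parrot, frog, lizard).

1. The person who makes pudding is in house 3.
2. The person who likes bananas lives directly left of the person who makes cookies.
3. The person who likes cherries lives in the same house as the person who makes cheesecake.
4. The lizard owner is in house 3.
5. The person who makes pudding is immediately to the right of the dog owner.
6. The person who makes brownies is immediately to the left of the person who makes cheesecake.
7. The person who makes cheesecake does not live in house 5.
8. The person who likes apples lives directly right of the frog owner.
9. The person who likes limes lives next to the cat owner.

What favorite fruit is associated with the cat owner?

By clue 1, the person who makes pudding is in house 3.
Clue 4 places the lizard owner in house 3.
From clue 5, the dog owner must be in house 2.
By clue 6, the person who makes brownies is in house 1.
The person who makes cheesecake is in house 2 (clue 6).
Clue 3 places the person who likes cherries in house 2.
The only favorite fruit still possible for house 1 is mangoes.
So house 5 gets apples for favorite fruit.
The frog owner is in house 4 (clue 8).
That leaves parrot as the pet for house 1.
House 5 pet: only cat fits.
The person who likes limes is in house 4 (clue 9).
House 3 favorite fruit: only bananas fits.
The person who makes cookies is in house 4 (clue 2).
That leaves cake as the dessert for house 5.
So: house 1 = mangoes/brownies/parrot, house 2 = cherries/cheesecake/dog, house 3 = bananas/pudding/lizard, house 4 = limes/cookies/frog, house 5 = apples/cake/cat.

apples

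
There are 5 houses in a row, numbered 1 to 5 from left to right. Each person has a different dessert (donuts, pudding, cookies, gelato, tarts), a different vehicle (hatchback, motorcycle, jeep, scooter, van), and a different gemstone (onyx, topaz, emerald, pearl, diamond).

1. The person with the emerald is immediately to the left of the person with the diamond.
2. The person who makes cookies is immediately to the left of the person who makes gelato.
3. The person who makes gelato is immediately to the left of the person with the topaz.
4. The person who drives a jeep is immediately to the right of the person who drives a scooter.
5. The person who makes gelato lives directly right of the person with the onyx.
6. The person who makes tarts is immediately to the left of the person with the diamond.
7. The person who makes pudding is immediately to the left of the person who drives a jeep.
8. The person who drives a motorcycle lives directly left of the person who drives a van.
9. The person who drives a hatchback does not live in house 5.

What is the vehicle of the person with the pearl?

motorcycle

So house 5 gets donuts for dessert.
The person who makes cookies is narrowed to house 1 or 2 or 3; consider each.
Placing it in house 1 and house 2 leads to a contradiction, so it's in house 3.
By clue 2, the person who makes gelato is in house 4.
The person with the topaz is in house 5 (clue 3).
The person with the onyx is in house 3 (clue 5).
From clue 1, the person with the emerald must be in house 1.
The person with the diamond is in house 2 (clue 1).
Clue 6 places the person who makes tarts in house 1.
House 2's dessert must be pudding (nothing else left).
That leaves van as the vehicle for house 5.
House 4 gemstone: only pearl fits.
The person who drives a jeep is in house 3 (clue 7).
From clue 8, the person who drives a motorcycle must be in house 4.
Clue 4: the person who drives a scooter is in house 2.
That leaves hatchback as the vehicle for house 1.
So: house 1 = tarts/hatchback/emerald, house 2 = pudding/scooter/diamond, house 3 = cookies/jeep/onyx, house 4 = gelato/motorcycle/pearl, house 5 = donuts/van/topaz.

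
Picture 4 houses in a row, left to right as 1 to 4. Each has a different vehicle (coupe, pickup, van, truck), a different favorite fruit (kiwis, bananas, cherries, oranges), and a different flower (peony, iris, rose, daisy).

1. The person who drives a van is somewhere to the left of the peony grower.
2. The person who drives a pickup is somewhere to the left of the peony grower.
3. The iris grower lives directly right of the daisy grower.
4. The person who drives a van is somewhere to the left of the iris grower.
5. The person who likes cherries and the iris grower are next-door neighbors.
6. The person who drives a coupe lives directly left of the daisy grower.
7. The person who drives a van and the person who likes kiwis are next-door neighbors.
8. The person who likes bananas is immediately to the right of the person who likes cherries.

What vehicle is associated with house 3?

pickup

House 4 vehicle: only truck fits.
House 1's flower must be rose (nothing else left).
The person who drives a coupe is narrowed to house 1 or 2; consider each.
Placing it in house 2 leads to a contradiction, so it's in house 1.
Clue 6 places the daisy grower in house 2.
The iris grower is in house 3 (clue 3).
Clue 4: the person who drives a van is in house 2.
The person who likes cherries is in house 2 (clue 5).
By clue 8, the person who likes bananas is in house 3.
House 3 vehicle: only pickup fits.
House 4's favorite fruit must be oranges (nothing else left).
That leaves peony as the flower for house 4.
So house 1 gets kiwis for favorite fruit.
So: house 1 = coupe/kiwis/rose, house 2 = van/cherries/daisy, house 3 = pickup/bananas/iris, house 4 = truck/oranges/peony.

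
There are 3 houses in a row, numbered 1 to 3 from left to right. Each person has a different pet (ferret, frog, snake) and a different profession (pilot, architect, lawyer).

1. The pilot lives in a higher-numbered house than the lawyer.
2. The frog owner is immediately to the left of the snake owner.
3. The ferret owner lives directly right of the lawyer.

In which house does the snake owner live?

So house 1 gets frog for pet.
Clue 2: the snake owner is in house 2.
The only pet still possible for house 3 is ferret.
The lawyer is in house 2 (clue 3).
House 1's profession must be architect (nothing else left).
So house 3 gets pilot for profession.
So: house 1 = frog/architect, house 2 = snake/lawyer, house 3 = ferret/pilot.

2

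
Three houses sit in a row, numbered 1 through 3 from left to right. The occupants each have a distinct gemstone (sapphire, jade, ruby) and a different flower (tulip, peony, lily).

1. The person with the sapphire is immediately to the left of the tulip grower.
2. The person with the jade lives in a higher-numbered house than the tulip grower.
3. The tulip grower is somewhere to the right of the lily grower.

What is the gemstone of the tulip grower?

ruby

The person with the jade is in house 3 (clue 2).
The tulip grower is in house 2 (clue 2).
Clue 3 places the lily grower in house 1.
That leaves peony as the flower for house 3.
Clue 1: the person with the sapphire is in house 1.
The only gemstone still possible for house 2 is ruby.
So: house 1 = sapphire/lily, house 2 = ruby/tulip, house 3 = jade/peony.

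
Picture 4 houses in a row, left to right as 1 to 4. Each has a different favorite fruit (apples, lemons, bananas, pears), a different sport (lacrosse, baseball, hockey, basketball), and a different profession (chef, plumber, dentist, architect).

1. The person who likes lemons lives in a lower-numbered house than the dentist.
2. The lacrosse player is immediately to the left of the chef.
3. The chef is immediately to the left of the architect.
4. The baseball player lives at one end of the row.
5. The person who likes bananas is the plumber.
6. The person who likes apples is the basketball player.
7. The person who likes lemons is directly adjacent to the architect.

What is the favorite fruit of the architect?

apples

That leaves plumber as the profession for house 1.
From clue 5, the person who likes bananas must be in house 1.
House 2's profession must be chef (nothing else left).
The lacrosse player is in house 1 (clue 2).
By clue 3, the architect is in house 3.
From clue 7, the person who likes lemons must be in house 2.
House 4's sport must be baseball (nothing else left).
So house 4 gets dentist for profession.
By clue 6, the person who likes apples is in house 3.
The basketball player is in house 3 (clue 6).
House 4's favorite fruit must be pears (nothing else left).
House 2's sport must be hockey (nothing else left).
So: house 1 = bananas/lacrosse/plumber, house 2 = lemons/hockey/chef, house 3 = apples/basketball/architect, house 4 = pears/baseball/dentist.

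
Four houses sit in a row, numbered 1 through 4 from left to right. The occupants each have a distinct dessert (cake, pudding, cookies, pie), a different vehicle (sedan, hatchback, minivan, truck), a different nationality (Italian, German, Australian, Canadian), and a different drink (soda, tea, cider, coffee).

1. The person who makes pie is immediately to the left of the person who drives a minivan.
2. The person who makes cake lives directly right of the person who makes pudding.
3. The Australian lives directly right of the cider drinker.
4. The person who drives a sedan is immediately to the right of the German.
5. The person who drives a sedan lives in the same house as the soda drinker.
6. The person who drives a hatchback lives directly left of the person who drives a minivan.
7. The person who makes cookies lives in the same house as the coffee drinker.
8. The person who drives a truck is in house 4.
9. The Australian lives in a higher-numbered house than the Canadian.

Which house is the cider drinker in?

Clue 8 places the person who drives a truck in house 4.
House 1 vehicle: only hatchback fits.
The person who drives a minivan is in house 2 (clue 6).
The only vehicle still possible for house 3 is sedan.
Clue 1: the person who makes pie is in house 1.
Clue 4 places the German in house 2.
From clue 5, the soda drinker must be in house 3.
From clue 3, the Australian must be in house 3.
Clue 3 places the cider drinker in house 2.
Clue 9 places the Canadian in house 1.
So house 4 gets Italian for nationality.
House 1 drink: only tea fits.
So house 4 gets coffee for drink.
From clue 7, the person who makes cookies must be in house 4.
The only dessert still possible for house 2 is pudding.
The only dessert still possible for house 3 is cake.
So: house 1 = pie/hatchback/Canadian/tea, house 2 = pudding/minivan/German/cider, house 3 = cake/sedan/Australian/soda, house 4 = cookies/truck/Italian/coffee.

2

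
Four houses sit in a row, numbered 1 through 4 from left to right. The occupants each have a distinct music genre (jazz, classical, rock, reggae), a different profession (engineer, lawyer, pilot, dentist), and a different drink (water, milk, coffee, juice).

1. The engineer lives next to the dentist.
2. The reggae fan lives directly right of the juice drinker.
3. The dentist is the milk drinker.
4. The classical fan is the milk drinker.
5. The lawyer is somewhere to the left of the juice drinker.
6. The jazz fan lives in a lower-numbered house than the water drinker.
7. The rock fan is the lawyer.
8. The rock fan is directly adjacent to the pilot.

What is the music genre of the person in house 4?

The reggae fan is narrowed to house 3 or 4; consider each.
Placing it in house 4 leads to a contradiction, so it's in house 3.
Clue 2 places the juice drinker in house 2.
The lawyer is in house 1 (clue 5).
Clue 7 places the rock fan in house 1.
Clue 8 places the pilot in house 2.
So house 4 gets classical for music genre.
By clue 4, the milk drinker is in house 4.
House 2's music genre must be jazz (nothing else left).
House 1 drink: only coffee fits.
House 3 drink: only water fits.
By clue 3, the dentist is in house 4.
That leaves engineer as the profession for house 3.
So: house 1 = rock/lawyer/coffee, house 2 = jazz/pilot/juice, house 3 = reggae/engineer/water, house 4 = classical/dentist/milk.

classical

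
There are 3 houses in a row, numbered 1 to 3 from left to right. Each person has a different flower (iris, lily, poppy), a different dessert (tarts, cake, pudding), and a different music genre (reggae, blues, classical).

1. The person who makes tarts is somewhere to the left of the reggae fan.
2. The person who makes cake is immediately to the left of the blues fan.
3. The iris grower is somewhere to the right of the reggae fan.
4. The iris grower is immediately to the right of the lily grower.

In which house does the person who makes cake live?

2

From clue 3, the iris grower must be in house 3.
The reggae fan is in house 2 (clue 3).
The lily grower is in house 2 (clue 4).
So house 1 gets poppy for flower.
House 3 dessert: only pudding fits.
So house 1 gets classical for music genre.
The only music genre still possible for house 3 is blues.
By clue 1, the person who makes tarts is in house 1.
By clue 2, the person who makes cake is in house 2.
So: house 1 = poppy/tarts/classical, house 2 = lily/cake/reggae, house 3 = iris/pudding/blues.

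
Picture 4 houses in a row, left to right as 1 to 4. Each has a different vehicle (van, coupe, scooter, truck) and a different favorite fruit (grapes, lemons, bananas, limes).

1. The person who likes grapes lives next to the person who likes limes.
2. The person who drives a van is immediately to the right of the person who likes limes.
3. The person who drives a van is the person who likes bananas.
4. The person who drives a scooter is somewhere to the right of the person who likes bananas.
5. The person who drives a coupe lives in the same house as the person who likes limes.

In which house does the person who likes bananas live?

House 4 favorite fruit: only lemons fits.
The person who drives a coupe is narrowed to house 1 or 2; consider each.
Placing it in house 1 leads to a contradiction, so it's in house 2.
Clue 5: the person who likes limes is in house 2.
House 1 vehicle: only truck fits.
So house 4 gets scooter for vehicle.
The only favorite fruit still possible for house 1 is grapes.
The only favorite fruit still possible for house 3 is bananas.
That leaves van as the vehicle for house 3.
So: house 1 = truck/grapes, house 2 = coupe/limes, house 3 = van/bananas, house 4 = scooter/lemons.

3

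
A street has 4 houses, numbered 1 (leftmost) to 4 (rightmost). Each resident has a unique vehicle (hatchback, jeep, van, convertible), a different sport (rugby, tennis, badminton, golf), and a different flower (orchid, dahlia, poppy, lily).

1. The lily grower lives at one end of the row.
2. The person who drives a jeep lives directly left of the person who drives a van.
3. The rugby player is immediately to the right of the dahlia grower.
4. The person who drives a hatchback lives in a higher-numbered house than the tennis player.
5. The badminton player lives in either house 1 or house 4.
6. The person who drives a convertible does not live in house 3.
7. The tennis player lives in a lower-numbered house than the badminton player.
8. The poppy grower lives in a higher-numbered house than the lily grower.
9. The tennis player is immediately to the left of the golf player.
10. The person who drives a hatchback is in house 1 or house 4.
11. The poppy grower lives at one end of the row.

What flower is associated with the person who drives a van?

orchid

By clue 7, the badminton player is in house 4.
From clue 8, the lily grower must be in house 1.
Clue 10: the person who drives a hatchback is in house 4.
Clue 11: the poppy grower is in house 4.
The only sport still possible for house 1 is tennis.
Clue 3: the rugby player is in house 3.
Clue 3 places the dahlia grower in house 2.
By clue 9, the golf player is in house 2.
The only vehicle still possible for house 3 is van.
House 3 flower: only orchid fits.
Clue 2: the person who drives a jeep is in house 2.
That leaves convertible as the vehicle for house 1.
So: house 1 = convertible/tennis/lily, house 2 = jeep/golf/dahlia, house 3 = van/rugby/orchid, house 4 = hatchback/badminton/poppy.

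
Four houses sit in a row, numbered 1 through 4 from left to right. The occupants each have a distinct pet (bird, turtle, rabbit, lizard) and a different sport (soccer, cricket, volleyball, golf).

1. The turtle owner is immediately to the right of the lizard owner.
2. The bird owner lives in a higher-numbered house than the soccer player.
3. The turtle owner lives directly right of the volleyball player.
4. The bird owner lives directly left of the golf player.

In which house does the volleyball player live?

The bird owner is narrowed to house 2 or 3; consider each.
Placing it in house 2 leads to a contradiction, so it's in house 3.
Clue 4 places the golf player in house 4.
By clue 1, the turtle owner is in house 2.
The lizard owner is in house 1 (clue 1).
The volleyball player is in house 1 (clue 3).
That leaves rabbit as the pet for house 4.
The only sport still possible for house 3 is cricket.
So house 2 gets soccer for sport.
So: house 1 = lizard/volleyball, house 2 = turtle/soccer, house 3 = bird/cricket, house 4 = rabbit/golf.

1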